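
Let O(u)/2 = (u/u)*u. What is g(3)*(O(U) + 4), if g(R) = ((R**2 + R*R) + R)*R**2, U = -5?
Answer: -1134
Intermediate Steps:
g(R) = R**2*(R + 2*R**2) (g(R) = ((R**2 + R**2) + R)*R**2 = (2*R**2 + R)*R**2 = (R + 2*R**2)*R**2 = R**2*(R + 2*R**2))
O(u) = 2*u (O(u) = 2*((u/u)*u) = 2*(1*u) = 2*u)
g(3)*(O(U) + 4) = (3**3*(1 + 2*3))*(2*(-5) + 4) = (27*(1 + 6))*(-10 + 4) = (27*7)*(-6) = 189*(-6) = -1134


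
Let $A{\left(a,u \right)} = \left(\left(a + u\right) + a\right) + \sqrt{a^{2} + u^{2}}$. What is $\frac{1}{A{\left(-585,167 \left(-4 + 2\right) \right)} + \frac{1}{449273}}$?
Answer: $- \frac{303576727258343}{364985413692723132} - \frac{201846228529 \sqrt{453781}}{364985413692723132} \approx -0.0012043$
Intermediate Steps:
$A{\left(a,u \right)} = u + \sqrt{a^{2} + u^{2}} + 2 a$ ($A{\left(a,u \right)} = \left(u + 2 a\right) + \sqrt{a^{2} + u^{2}} = u + \sqrt{a^{2} + u^{2}} + 2 a$)
$\frac{1}{A{\left(-585,167 \left(-4 + 2\right) \right)} + \frac{1}{449273}} = \frac{1}{\left(167 \left(-4 + 2\right) + \sqrt{\left(-585\right)^{2} + \left(167 \left(-4 + 2\right)\right)^{2}} + 2 \left(-585\right)\right) + \frac{1}{449273}} = \frac{1}{\left(167 \left(-2\right) + \sqrt{342225 + \left(167 \left(-2\right)\right)^{2}} - 1170\right) + \frac{1}{449273}} = \frac{1}{\left(-334 + \sqrt{342225 + \left(-334\right)^{2}} - 1170\right) + \frac{1}{449273}} = \frac{1}{\left(-334 + \sqrt{342225 + 111556} - 1170\right) + \frac{1}{449273}} = \frac{1}{\left(-334 + \sqrt{453781} - 1170\right) + \frac{1}{449273}} = \frac{1}{\left(-1504 + \sqrt{453781}\right) + \frac{1}{449273}} = \frac{1}{- \frac{675706591}{449273} + \sqrt{453781}}$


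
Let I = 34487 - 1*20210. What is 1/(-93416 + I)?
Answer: -1/79139 ≈ -1.2636e-5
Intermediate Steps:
I = 14277 (I = 34487 - 20210 = 14277)
1/(-93416 + I) = 1/(-93416 + 14277) = 1/(-79139) = -1/79139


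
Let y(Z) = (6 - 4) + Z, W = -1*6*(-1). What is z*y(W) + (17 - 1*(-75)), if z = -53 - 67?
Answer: -868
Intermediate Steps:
W = 6 (W = -6*(-1) = 6)
y(Z) = 2 + Z
z = -120
z*y(W) + (17 - 1*(-75)) = -120*(2 + 6) + (17 - 1*(-75)) = -120*8 + (17 + 75) = -960 + 92 = -868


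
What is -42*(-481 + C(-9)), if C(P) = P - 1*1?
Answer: 20622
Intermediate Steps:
C(P) = -1 + P (C(P) = P - 1 = -1 + P)
-42*(-481 + C(-9)) = -42*(-481 + (-1 - 9)) = -42*(-481 - 10) = -42*(-491) = 20622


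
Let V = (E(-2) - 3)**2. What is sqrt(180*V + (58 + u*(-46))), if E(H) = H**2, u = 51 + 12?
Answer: 2*I*sqrt(665) ≈ 51.575*I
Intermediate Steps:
u = 63
V = 1 (V = ((-2)**2 - 3)**2 = (4 - 3)**2 = 1**2 = 1)
sqrt(180*V + (58 + u*(-46))) = sqrt(180*1 + (58 + 63*(-46))) = sqrt(180 + (58 - 2898)) = sqrt(180 - 2840) = sqrt(-2660) = 2*I*sqrt(665)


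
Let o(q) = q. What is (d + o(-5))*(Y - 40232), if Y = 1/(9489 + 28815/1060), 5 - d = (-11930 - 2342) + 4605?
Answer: -784624798301260/2017431 ≈ -3.8892e+8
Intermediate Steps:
d = 9672 (d = 5 - ((-11930 - 2342) + 4605) = 5 - (-14272 + 4605) = 5 - 1*(-9667) = 5 + 9667 = 9672)
Y = 212/2017431 (Y = 1/(9489 + 28815*(1/1060)) = 1/(9489 + 5763/212) = 1/(2017431/212) = 212/2017431 ≈ 0.00010508)
(d + o(-5))*(Y - 40232) = (9672 - 5)*(212/2017431 - 40232) = 9667*(-81165283780/2017431) = -784624798301260/2017431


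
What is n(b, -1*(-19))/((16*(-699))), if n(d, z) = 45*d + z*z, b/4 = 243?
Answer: -44101/11184 ≈ -3.9432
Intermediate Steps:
b = 972 (b = 4*243 = 972)
n(d, z) = z**2 + 45*d (n(d, z) = 45*d + z**2 = z**2 + 45*d)
n(b, -1*(-19))/((16*(-699))) = ((-1*(-19))**2 + 45*972)/((16*(-699))) = (19**2 + 43740)/(-11184) = (361 + 43740)*(-1/11184) = 44101*(-1/11184) = -44101/11184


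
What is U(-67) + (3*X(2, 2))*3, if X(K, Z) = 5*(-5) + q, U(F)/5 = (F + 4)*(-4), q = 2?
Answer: 1053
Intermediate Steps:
U(F) = -80 - 20*F (U(F) = 5*((F + 4)*(-4)) = 5*((4 + F)*(-4)) = 5*(-16 - 4*F) = -80 - 20*F)
X(K, Z) = -23 (X(K, Z) = 5*(-5) + 2 = -25 + 2 = -23)
U(-67) + (3*X(2, 2))*3 = (-80 - 20*(-67)) + (3*(-23))*3 = (-80 + 1340) - 69*3 = 1260 - 207 = 1053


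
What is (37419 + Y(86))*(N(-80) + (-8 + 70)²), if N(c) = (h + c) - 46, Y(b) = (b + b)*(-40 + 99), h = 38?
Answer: 178661652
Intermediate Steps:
Y(b) = 118*b (Y(b) = (2*b)*59 = 118*b)
N(c) = -8 + c (N(c) = (38 + c) - 46 = -8 + c)
(37419 + Y(86))*(N(-80) + (-8 + 70)²) = (37419 + 118*86)*((-8 - 80) + (-8 + 70)²) = (37419 + 10148)*(-88 + 62²) = 47567*(-88 + 3844) = 47567*3756 = 178661652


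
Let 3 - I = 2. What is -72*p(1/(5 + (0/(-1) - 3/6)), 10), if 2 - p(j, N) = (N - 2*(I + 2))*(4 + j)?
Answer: 1072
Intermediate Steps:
I = 1 (I = 3 - 1*2 = 3 - 2 = 1)
p(j, N) = 2 - (-6 + N)*(4 + j) (p(j, N) = 2 - (N - 2*(1 + 2))*(4 + j) = 2 - (N - 2*3)*(4 + j) = 2 - (N - 6)*(4 + j) = 2 - (-6 + N)*(4 + j))
-72*p(1/(5 + (0/(-1) - 3/6)), 10) = -72*(26 - 4*10 + 6/(5 + (0/(-1) - 3/6)) - 1*10/(5 + (0/(-1) - 3/6))) = -72*(26 - 40 + 6/(5 + (0*(-1) - 3*⅙)) - 1*10/(5 + (0*(-1) - 3*⅙))) = -72*(26 - 40 + 6/(5 + (0 - ½)) - 1*10/(5 + (0 - ½))) = -72*(26 - 40 + 6/(5 - ½) - 1*10/(5 - ½)) = -72*(26 - 40 + 6/(9/2) - 1*10/9/2) = -72*(26 - 40 + 6*(2/9) - 1*10*2/9) = -72*(26 - 40 + 4/3 - 20/9) = -72*(-134/9) = 1072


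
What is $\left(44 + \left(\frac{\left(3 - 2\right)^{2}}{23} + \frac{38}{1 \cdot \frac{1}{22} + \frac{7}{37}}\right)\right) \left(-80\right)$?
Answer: $- \frac{72393520}{4393} \approx -16479.0$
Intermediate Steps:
$\left(44 + \left(\frac{\left(3 - 2\right)^{2}}{23} + \frac{38}{1 \cdot \frac{1}{22} + \frac{7}{37}}\right)\right) \left(-80\right) = \left(44 + \left(1^{2} \cdot \frac{1}{23} + \frac{38}{1 \cdot \frac{1}{22} + 7 \cdot \frac{1}{37}}\right)\right) \left(-80\right) = \left(44 + \left(1 \cdot \frac{1}{23} + \frac{38}{\frac{1}{22} + \frac{7}{37}}\right)\right) \left(-80\right) = \left(44 + \left(\frac{1}{23} + \frac{38}{\frac{191}{814}}\right)\right) \left(-80\right) = \left(44 + \left(\frac{1}{23} + 38 \cdot \frac{814}{191}\right)\right) \left(-80\right) = \left(44 + \left(\frac{1}{23} + \frac{30932}{191}\right)\right) \left(-80\right) = \left(44 + \frac{711627}{4393}\right) \left(-80\right) = \frac{904919}{4393} \left(-80\right) = - \frac{72393520}{4393}$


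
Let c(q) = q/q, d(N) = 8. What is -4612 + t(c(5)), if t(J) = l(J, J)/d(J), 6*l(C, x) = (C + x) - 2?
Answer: -4612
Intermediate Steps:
l(C, x) = -⅓ + C/6 + x/6 (l(C, x) = ((C + x) - 2)/6 = (-2 + C + x)/6 = -⅓ + C/6 + x/6)
c(q) = 1
t(J) = -1/24 + J/24 (t(J) = (-⅓ + J/6 + J/6)/8 = (-⅓ + J/3)*(⅛) = -1/24 + J/24)
-4612 + t(c(5)) = -4612 + (-1/24 + (1/24)*1) = -4612 + (-1/24 + 1/24) = -4612 + 0 = -4612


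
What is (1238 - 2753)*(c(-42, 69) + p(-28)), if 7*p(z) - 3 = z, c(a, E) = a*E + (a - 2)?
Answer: 31237785/7 ≈ 4.4625e+6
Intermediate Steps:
c(a, E) = -2 + a + E*a (c(a, E) = E*a + (-2 + a) = -2 + a + E*a)
p(z) = 3/7 + z/7
(1238 - 2753)*(c(-42, 69) + p(-28)) = (1238 - 2753)*((-2 - 42 + 69*(-42)) + (3/7 + (⅐)*(-28))) = -1515*((-2 - 42 - 2898) + (3/7 - 4)) = -1515*(-2942 - 25/7) = -1515*(-20619/7) = 31237785/7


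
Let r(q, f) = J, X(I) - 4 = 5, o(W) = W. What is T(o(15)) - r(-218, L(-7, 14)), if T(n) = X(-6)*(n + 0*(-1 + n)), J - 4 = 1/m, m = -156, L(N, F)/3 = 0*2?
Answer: 20437/156 ≈ 131.01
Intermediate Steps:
L(N, F) = 0 (L(N, F) = 3*(0*2) = 3*0 = 0)
X(I) = 9 (X(I) = 4 + 5 = 9)
J = 623/156 (J = 4 + 1/(-156) = 4 - 1/156 = 623/156 ≈ 3.9936)
T(n) = 9*n (T(n) = 9*(n + 0*(-1 + n)) = 9*(n + 0) = 9*n)
r(q, f) = 623/156
T(o(15)) - r(-218, L(-7, 14)) = 9*15 - 1*623/156 = 135 - 623/156 = 20437/156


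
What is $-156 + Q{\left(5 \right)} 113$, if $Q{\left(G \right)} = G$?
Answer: $409$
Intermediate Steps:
$-156 + Q{\left(5 \right)} 113 = -156 + 5 \cdot 113 = -156 + 565 = 409$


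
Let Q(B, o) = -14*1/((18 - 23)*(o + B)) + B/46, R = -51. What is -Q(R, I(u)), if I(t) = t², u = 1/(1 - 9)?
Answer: 873281/750490 ≈ 1.1636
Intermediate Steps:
u = -⅛ (u = 1/(-8) = -⅛ ≈ -0.12500)
Q(B, o) = -14/(-5*B - 5*o) + B/46 (Q(B, o) = -14*(-1/(5*(B + o))) + B*(1/46) = -14/(-5*B - 5*o) + B/46)
-Q(R, I(u)) = -(14/5 + (1/46)*(-51)² + (1/46)*(-51)*(-⅛)²)/(-51 + (-⅛)²) = -(14/5 + (1/46)*2601 + (1/46)*(-51)*(1/64))/(-51 + 1/64) = -(14/5 + 2601/46 - 51/2944)/(-3263/64) = -(-64)*873281/(3263*14720) = -1*(-873281/750490) = 873281/750490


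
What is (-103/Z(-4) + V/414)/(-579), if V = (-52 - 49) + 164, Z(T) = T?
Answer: -2383/53268 ≈ -0.044736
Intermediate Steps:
V = 63 (V = -101 + 164 = 63)
(-103/Z(-4) + V/414)/(-579) = (-103/(-4) + 63/414)/(-579) = (-103*(-1/4) + 63*(1/414))*(-1/579) = (103/4 + 7/46)*(-1/579) = (2383/92)*(-1/579) = -2383/53268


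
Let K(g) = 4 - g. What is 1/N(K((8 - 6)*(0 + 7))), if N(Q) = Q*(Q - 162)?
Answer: 1/1720 ≈ 0.00058139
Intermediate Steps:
N(Q) = Q*(-162 + Q)
1/N(K((8 - 6)*(0 + 7))) = 1/((4 - (8 - 6)*(0 + 7))*(-162 + (4 - (8 - 6)*(0 + 7)))) = 1/((4 - 2*7)*(-162 + (4 - 2*7))) = 1/((4 - 1*14)*(-162 + (4 - 1*14))) = 1/((4 - 14)*(-162 + (4 - 14))) = 1/(-10*(-162 - 10)) = 1/(-10*(-172)) = 1/1720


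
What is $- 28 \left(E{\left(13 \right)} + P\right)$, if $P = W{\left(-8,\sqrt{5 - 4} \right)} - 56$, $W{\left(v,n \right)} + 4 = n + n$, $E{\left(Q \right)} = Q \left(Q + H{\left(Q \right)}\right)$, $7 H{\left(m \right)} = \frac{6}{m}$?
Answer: $-3132$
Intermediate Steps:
$H{\left(m \right)} = \frac{6}{7 m}$ ($H{\left(m \right)} = \frac{6 \frac{1}{m}}{7} = \frac{6}{7 m}$)
$E{\left(Q \right)} = Q \left(Q + \frac{6}{7 Q}\right)$
$W{\left(v,n \right)} = -4 + 2 n$ ($W{\left(v,n \right)} = -4 + \left(n + n\right) = -4 + 2 n$)
$P = -58$ ($P = \left(-4 + 2 \sqrt{5 - 4}\right) - 56 = \left(-4 + 2 \sqrt{1}\right) - 56 = \left(-4 + 2 \cdot 1\right) - 56 = \left(-4 + 2\right) - 56 = -2 - 56 = -58$)
$- 28 \left(E{\left(13 \right)} + P\right) = - 28 \left(\left(\frac{6}{7} + 13^{2}\right) - 58\right) = - 28 \left(\left(\frac{6}{7} + 169\right) - 58\right) = - 28 \left(\frac{1189}{7} - 58\right) = \left(-28\right) \frac{783}{7} = -3132$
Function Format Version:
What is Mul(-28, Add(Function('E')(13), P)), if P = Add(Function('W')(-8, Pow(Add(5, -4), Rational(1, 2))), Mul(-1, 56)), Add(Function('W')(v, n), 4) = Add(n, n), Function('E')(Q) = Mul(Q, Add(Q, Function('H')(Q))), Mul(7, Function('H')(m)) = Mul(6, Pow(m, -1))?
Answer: -3132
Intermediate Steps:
Function('H')(m) = Mul(Rational(6, 7), Pow(m, -1)) (Function('H')(m) = Mul(Rational(1, 7), Mul(6, Pow(m, -1))) = Mul(Rational(6, 7), Pow(m, -1)))
Function('E')(Q) = Mul(Q, Add(Q, Mul(Rational(6, 7), Pow(Q, -1))))
Function('W')(v, n) = Add(-4, Mul(2, n)) (Function('W')(v, n) = Add(-4, Add(n, n)) = Add(-4, Mul(2, n)))
P = -58 (P = Add(Add(-4, Mul(2, Pow(Add(5, -4), Rational(1, 2)))), Mul(-1, 56)) = Add(Add(-4, Mul(2, Pow(1, Rational(1, 2)))), -56) = Add(Add(-4, Mul(2, 1)), -56) = Add(Add(-4, 2), -56) = Add(-2, -56) = -58)
Mul(-28, Add(Function('E')(13), P)) = Mul(-28, Add(Add(Rational(6, 7), Pow(13, 2)), -58)) = Mul(-28, Add(Add(Rational(6, 7), 169), -58)) = Mul(-28, Add(Rational(1189, 7), -58)) = Mul(-28, Rational(783, 7)) = -3132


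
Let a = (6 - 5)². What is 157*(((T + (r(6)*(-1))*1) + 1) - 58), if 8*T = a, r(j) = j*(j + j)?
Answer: -161867/8 ≈ -20233.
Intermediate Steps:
a = 1 (a = 1² = 1)
r(j) = 2*j² (r(j) = j*(2*j) = 2*j²)
T = ⅛ (T = (⅛)*1 = ⅛ ≈ 0.12500)
157*(((T + (r(6)*(-1))*1) + 1) - 58) = 157*(((⅛ + ((2*6²)*(-1))*1) + 1) - 58) = 157*(((⅛ + ((2*36)*(-1))*1) + 1) - 58) = 157*(((⅛ + (72*(-1))*1) + 1) - 58) = 157*(((⅛ - 72*1) + 1) - 58) = 157*(((⅛ - 72) + 1) - 58) = 157*((-575/8 + 1) - 58) = 157*(-567/8 - 58) = 157*(-1031/8) = -161867/8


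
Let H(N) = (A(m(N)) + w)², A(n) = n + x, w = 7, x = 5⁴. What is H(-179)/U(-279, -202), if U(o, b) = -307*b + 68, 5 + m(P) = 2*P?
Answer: 72361/62082 ≈ 1.1656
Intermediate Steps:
x = 625
m(P) = -5 + 2*P
A(n) = 625 + n (A(n) = n + 625 = 625 + n)
H(N) = (627 + 2*N)² (H(N) = ((625 + (-5 + 2*N)) + 7)² = ((620 + 2*N) + 7)² = (627 + 2*N)²)
U(o, b) = 68 - 307*b
H(-179)/U(-279, -202) = (627 + 2*(-179))²/(68 - 307*(-202)) = (627 - 358)²/(68 + 62014) = 269²/62082 = 72361*(1/62082) = 72361/62082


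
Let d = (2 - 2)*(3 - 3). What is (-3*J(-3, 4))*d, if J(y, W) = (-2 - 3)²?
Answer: 0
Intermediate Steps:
J(y, W) = 25 (J(y, W) = (-5)² = 25)
d = 0 (d = 0*0 = 0)
(-3*J(-3, 4))*d = -3*25*0 = -75*0 = 0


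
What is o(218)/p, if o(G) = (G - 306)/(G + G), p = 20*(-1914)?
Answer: 1/189660 ≈ 5.2726e-6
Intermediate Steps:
p = -38280
o(G) = (-306 + G)/(2*G) (o(G) = (-306 + G)/((2*G)) = (-306 + G)*(1/(2*G)) = (-306 + G)/(2*G))
o(218)/p = ((½)*(-306 + 218)/218)/(-38280) = ((½)*(1/218)*(-88))*(-1/38280) = -22/109*(-1/38280) = 1/189660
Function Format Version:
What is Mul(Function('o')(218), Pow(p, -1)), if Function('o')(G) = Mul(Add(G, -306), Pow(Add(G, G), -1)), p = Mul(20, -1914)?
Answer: Rational(1, 189660) ≈ 5.2726e-6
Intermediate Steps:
p = -38280
Function('o')(G) = Mul(Rational(1, 2), Pow(G, -1), Add(-306, G)) (Function('o')(G) = Mul(Add(-306, G), Pow(Mul(2, G), -1)) = Mul(Add(-306, G), Mul(Rational(1, 2), Pow(G, -1))) = Mul(Rational(1, 2), Pow(G, -1), Add(-306, G)))
Mul(Function('o')(218), Pow(p, -1)) = Mul(Mul(Rational(1, 2), Pow(218, -1), Add(-306, 218)), Pow(-38280, -1)) = Mul(Mul(Rational(1, 2), Rational(1, 218), -88), Rational(-1, 38280)) = Mul(Rational(-22, 109), Rational(-1, 38280)) = Rational(1, 189660)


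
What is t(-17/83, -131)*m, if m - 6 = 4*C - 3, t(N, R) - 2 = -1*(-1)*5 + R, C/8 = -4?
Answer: 15500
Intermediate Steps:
C = -32 (C = 8*(-4) = -32)
t(N, R) = 7 + R (t(N, R) = 2 + (-1*(-1)*5 + R) = 2 + (1*5 + R) = 2 + (5 + R) = 7 + R)
m = -125 (m = 6 + (4*(-32) - 3) = 6 + (-128 - 3) = 6 - 131 = -125)
t(-17/83, -131)*m = (7 - 131)*(-125) = -124*(-125) = 15500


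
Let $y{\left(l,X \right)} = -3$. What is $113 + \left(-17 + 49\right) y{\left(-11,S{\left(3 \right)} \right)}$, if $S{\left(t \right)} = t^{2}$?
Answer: $17$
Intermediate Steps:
$113 + \left(-17 + 49\right) y{\left(-11,S{\left(3 \right)} \right)} = 113 + \left(-17 + 49\right) \left(-3\right) = 113 + 32 \left(-3\right) = 113 - 96 = 17$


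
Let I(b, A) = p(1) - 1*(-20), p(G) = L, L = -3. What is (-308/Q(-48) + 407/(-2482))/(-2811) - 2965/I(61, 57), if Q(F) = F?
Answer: -7301215855/41861412 ≈ -174.41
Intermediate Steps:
p(G) = -3
I(b, A) = 17 (I(b, A) = -3 - 1*(-20) = -3 + 20 = 17)
(-308/Q(-48) + 407/(-2482))/(-2811) - 2965/I(61, 57) = (-308/(-48) + 407/(-2482))/(-2811) - 2965/17 = (-308*(-1/48) + 407*(-1/2482))*(-1/2811) - 2965*1/17 = (77/12 - 407/2482)*(-1/2811) - 2965/17 = (93115/14892)*(-1/2811) - 2965/17 = -93115/41861412 - 2965/17 = -7301215855/41861412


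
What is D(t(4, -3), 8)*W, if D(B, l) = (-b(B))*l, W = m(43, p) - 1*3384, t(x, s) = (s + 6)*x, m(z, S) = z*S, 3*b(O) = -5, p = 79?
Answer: 520/3 ≈ 173.33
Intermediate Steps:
b(O) = -5/3 (b(O) = (1/3)*(-5) = -5/3)
m(z, S) = S*z
t(x, s) = x*(6 + s) (t(x, s) = (6 + s)*x = x*(6 + s))
W = 13 (W = 79*43 - 1*3384 = 3397 - 3384 = 13)
D(B, l) = 5*l/3 (D(B, l) = (-1*(-5/3))*l = 5*l/3)
D(t(4, -3), 8)*W = ((5/3)*8)*13 = (40/3)*13 = 520/3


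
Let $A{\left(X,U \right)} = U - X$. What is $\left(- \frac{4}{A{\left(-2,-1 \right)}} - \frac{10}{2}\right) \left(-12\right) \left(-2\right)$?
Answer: $-216$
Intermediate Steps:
$\left(- \frac{4}{A{\left(-2,-1 \right)}} - \frac{10}{2}\right) \left(-12\right) \left(-2\right) = \left(- \frac{4}{-1 - -2} - \frac{10}{2}\right) \left(-12\right) \left(-2\right) = \left(- \frac{4}{-1 + 2} - 5\right) \left(-12\right) \left(-2\right) = \left(- \frac{4}{1} - 5\right) \left(-12\right) \left(-2\right) = \left(\left(-4\right) 1 - 5\right) \left(-12\right) \left(-2\right) = \left(-4 - 5\right) \left(-12\right) \left(-2\right) = \left(-9\right) \left(-12\right) \left(-2\right) = 108 \left(-2\right) = -216$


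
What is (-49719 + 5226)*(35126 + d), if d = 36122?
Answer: -3170037264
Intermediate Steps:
(-49719 + 5226)*(35126 + d) = (-49719 + 5226)*(35126 + 36122) = -44493*71248 = -3170037264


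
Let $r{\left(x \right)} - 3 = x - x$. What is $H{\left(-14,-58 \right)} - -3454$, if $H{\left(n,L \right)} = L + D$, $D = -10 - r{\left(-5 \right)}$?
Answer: $3383$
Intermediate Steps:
$r{\left(x \right)} = 3$ ($r{\left(x \right)} = 3 + \left(x - x\right) = 3 + 0 = 3$)
$D = -13$ ($D = -10 - 3 = -13$)
$H{\left(n,L \right)} = -13 + L$ ($H{\left(n,L \right)} = L - 13 = -13 + L$)
$H{\left(-14,-58 \right)} - -3454 = \left(-13 - 58\right) - -3454 = -71 + 3454 = 3383$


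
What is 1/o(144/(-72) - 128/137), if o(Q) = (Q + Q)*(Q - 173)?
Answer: 18769/19378812 ≈ 0.00096853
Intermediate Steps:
o(Q) = 2*Q*(-173 + Q) (o(Q) = (2*Q)*(-173 + Q) = 2*Q*(-173 + Q))
1/o(144/(-72) - 128/137) = 1/(2*(144/(-72) - 128/137)*(-173 + (144/(-72) - 128/137))) = 1/(2*(144*(-1/72) - 128*1/137)*(-173 + (144*(-1/72) - 128*1/137))) = 1/(2*(-2 - 128/137)*(-173 + (-2 - 128/137))) = 1/(2*(-402/137)*(-173 - 402/137)) = 1/(2*(-402/137)*(-24103/137)) = 1/(19378812/18769) = 18769/19378812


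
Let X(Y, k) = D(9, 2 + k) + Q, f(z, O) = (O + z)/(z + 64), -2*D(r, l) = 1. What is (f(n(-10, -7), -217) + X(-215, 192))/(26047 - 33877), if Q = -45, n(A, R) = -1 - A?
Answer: 2353/381060 ≈ 0.0061749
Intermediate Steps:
D(r, l) = -½ (D(r, l) = -½*1 = -½)
f(z, O) = (O + z)/(64 + z)
X(Y, k) = -91/2 (X(Y, k) = -½ - 45 = -91/2)
(f(n(-10, -7), -217) + X(-215, 192))/(26047 - 33877) = ((-217 + (-1 - 1*(-10)))/(64 + (-1 - 1*(-10))) - 91/2)/(26047 - 33877) = ((-217 + (-1 + 10))/(64 + (-1 + 10)) - 91/2)/(-7830) = ((-217 + 9)/(64 + 9) - 91/2)*(-1/7830) = (-208/73 - 91/2)*(-1/7830) = -7059/146*(-1/7830) = 2353/381060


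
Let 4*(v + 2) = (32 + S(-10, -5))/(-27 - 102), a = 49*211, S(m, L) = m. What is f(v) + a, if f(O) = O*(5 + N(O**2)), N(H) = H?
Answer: 177235181245/17173512 ≈ 10320.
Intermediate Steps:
a = 10339
v = -527/258 (v = -2 + ((32 - 10)/(-27 - 102))/4 = -2 + (22/(-129))/4 = -2 + (22*(-1/129))/4 = -2 + (1/4)*(-22/129) = -2 - 11/258 = -527/258 ≈ -2.0426)
f(O) = O*(5 + O**2)
f(v) + a = -527*(5 + (-527/258)**2)/258 + 10339 = -527*(5 + 277729/66564)/258 + 10339 = -527/258*610549/66564 + 10339 = -321759323/17173512 + 10339 = 177235181245/17173512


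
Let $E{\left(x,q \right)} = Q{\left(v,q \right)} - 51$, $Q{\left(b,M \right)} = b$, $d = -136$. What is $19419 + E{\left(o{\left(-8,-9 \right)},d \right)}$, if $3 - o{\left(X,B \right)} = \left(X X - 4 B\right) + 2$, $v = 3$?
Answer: $19371$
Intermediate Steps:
$o{\left(X,B \right)} = 1 - X^{2} + 4 B$ ($o{\left(X,B \right)} = 3 - \left(\left(X X - 4 B\right) + 2\right) = 3 - \left(\left(X^{2} - 4 B\right) + 2\right) = 3 - \left(2 + X^{2} - 4 B\right) = 1 - X^{2} + 4 B$)
$E{\left(x,q \right)} = -48$ ($E{\left(x,q \right)} = 3 - 51 = -48$)
$19419 + E{\left(o{\left(-8,-9 \right)},d \right)} = 19419 - 48 = 19371$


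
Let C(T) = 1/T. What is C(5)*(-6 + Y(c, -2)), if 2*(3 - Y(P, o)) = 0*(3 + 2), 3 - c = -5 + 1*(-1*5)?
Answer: -3/5 ≈ -0.60000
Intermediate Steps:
c = 13 (c = 3 - (-5 + 1*(-1*5)) = 3 - (-5 + 1*(-5)) = 3 - (-5 - 5) = 3 - 1*(-10) = 3 + 10 = 13)
C(T) = 1/T
Y(P, o) = 3 (Y(P, o) = 3 - 0*(3 + 2) = 3 - 0*5 = 3 - 1/2*0 = 3 + 0 = 3)
C(5)*(-6 + Y(c, -2)) = (-6 + 3)/5 = (1/5)*(-3) = -3/5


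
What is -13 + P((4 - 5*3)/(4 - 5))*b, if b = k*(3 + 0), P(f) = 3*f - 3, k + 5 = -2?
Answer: -643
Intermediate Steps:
k = -7 (k = -5 - 2 = -7)
P(f) = -3 + 3*f
b = -21 (b = -7*(3 + 0) = -7*3 = -21)
-13 + P((4 - 5*3)/(4 - 5))*b = -13 + (-3 + 3*((4 - 5*3)/(4 - 5)))*(-21) = -13 + (-3 + 3*((4 - 15)/(-1)))*(-21) = -13 + (-3 + 3*(-11*(-1)))*(-21) = -13 + (-3 + 3*11)*(-21) = -13 + (-3 + 33)*(-21) = -13 + 30*(-21) = -13 - 630 = -643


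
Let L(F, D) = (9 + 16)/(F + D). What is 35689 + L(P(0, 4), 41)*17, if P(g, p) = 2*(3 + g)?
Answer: 1677808/47 ≈ 35698.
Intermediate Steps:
P(g, p) = 6 + 2*g
L(F, D) = 25/(D + F)
35689 + L(P(0, 4), 41)*17 = 35689 + (25/(41 + (6 + 2*0)))*17 = 35689 + (25/(41 + (6 + 0)))*17 = 35689 + (25/(41 + 6))*17 = 35689 + (25/47)*17 = 35689 + 425/47 = 1677808/47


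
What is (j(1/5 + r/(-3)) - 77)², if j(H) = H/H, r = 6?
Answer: 5776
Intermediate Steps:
j(H) = 1
(j(1/5 + r/(-3)) - 77)² = (1 - 77)² = (-76)² = 5776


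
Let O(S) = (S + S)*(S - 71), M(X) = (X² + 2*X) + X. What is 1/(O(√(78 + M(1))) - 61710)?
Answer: -30773/1893128334 + 71*√82/1893128334 ≈ -1.5915e-5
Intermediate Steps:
M(X) = X² + 3*X
O(S) = 2*S*(-71 + S) (O(S) = (2*S)*(-71 + S) = 2*S*(-71 + S))
1/(O(√(78 + M(1))) - 61710) = 1/(2*√(78 + 1*(3 + 1))*(-71 + √(78 + 1*(3 + 1))) - 61710) = 1/(2*√(78 + 1*4)*(-71 + √(78 + 1*4)) - 61710) = 1/(2*√(78 + 4)*(-71 + √(78 + 4)) - 61710) = 1/(2*√82*(-71 + √82) - 61710) = 1/(-61710 + 2*√82*(-71 + √82))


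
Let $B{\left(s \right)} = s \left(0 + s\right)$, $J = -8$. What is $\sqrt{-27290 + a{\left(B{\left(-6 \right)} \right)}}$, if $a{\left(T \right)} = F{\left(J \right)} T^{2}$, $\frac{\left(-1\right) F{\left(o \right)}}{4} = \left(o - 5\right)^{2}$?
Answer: $11 i \sqrt{7466} \approx 950.47 i$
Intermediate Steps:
$F{\left(o \right)} = - 4 \left(-5 + o\right)^{2}$ ($F{\left(o \right)} = - 4 \left(o - 5\right)^{2} = - 4 \left(-5 + o\right)^{2}$)
$B{\left(s \right)} = s^{2}$ ($B{\left(s \right)} = s s = s^{2}$)
$a{\left(T \right)} = - 676 T^{2}$ ($a{\left(T \right)} = - 4 \left(-5 - 8\right)^{2} T^{2} = - 4 \left(-13\right)^{2} T^{2} = \left(-4\right) 169 T^{2} = - 676 T^{2}$)
$\sqrt{-27290 + a{\left(B{\left(-6 \right)} \right)}} = \sqrt{-27290 - 676 \left(\left(-6\right)^{2}\right)^{2}} = \sqrt{-27290 - 676 \cdot 36^{2}} = \sqrt{-27290 - 876096} = \sqrt{-903386} = 11 i \sqrt{7466}$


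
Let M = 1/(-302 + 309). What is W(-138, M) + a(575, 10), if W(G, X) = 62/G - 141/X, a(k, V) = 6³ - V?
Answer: -53920/69 ≈ -781.45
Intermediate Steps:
a(k, V) = 216 - V
M = ⅐ (M = 1/7 = ⅐ ≈ 0.14286)
W(G, X) = -141/X + 62/G
W(-138, M) + a(575, 10) = (-141/⅐ + 62/(-138)) + (216 - 1*10) = (-141*7 + 62*(-1/138)) + (216 - 10) = (-987 - 31/69) + 206 = -68134/69 + 206 = -53920/69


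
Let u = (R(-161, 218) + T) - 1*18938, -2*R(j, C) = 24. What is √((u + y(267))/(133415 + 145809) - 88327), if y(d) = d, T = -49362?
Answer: I*√1721631401769158/139612 ≈ 297.2*I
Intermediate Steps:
R(j, C) = -12 (R(j, C) = -½*24 = -12)
u = -68312 (u = (-12 - 49362) - 1*18938 = -49374 - 18938 = -68312)
√((u + y(267))/(133415 + 145809) - 88327) = √((-68312 + 267)/(133415 + 145809) - 88327) = √(-68045/279224 - 88327) = √(-24663086293/279224) = I*√1721631401769158/139612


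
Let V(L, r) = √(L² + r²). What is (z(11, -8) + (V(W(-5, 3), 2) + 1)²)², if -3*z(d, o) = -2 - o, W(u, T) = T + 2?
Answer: 900 + 112*√29 ≈ 1503.1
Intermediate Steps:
W(u, T) = 2 + T
z(d, o) = ⅔ + o/3 (z(d, o) = -(-2 - o)/3 = ⅔ + o/3)
(z(11, -8) + (V(W(-5, 3), 2) + 1)²)² = ((⅔ + (⅓)*(-8)) + (√((2 + 3)² + 2²) + 1)²)² = ((⅔ - 8/3) + (√(5² + 4) + 1)²)² = (-2 + (√(25 + 4) + 1)²)² = (-2 + (√29 + 1)²)² = (-2 + (1 + √29)²)²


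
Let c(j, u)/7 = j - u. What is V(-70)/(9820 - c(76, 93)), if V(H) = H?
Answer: -70/9939 ≈ -0.0070430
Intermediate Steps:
c(j, u) = -7*u + 7*j (c(j, u) = 7*(j - u) = -7*u + 7*j)
V(-70)/(9820 - c(76, 93)) = -70/(9820 - (-7*93 + 7*76)) = -70/(9820 - (-651 + 532)) = -70/(9820 - 1*(-119)) = -70/(9820 + 119) = -70/9939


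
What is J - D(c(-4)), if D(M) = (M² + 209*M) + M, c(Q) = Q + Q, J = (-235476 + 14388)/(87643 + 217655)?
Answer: 11741440/7269 ≈ 1615.3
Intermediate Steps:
J = -5264/7269 (J = -221088/305298 = -221088*1/305298 = -5264/7269 ≈ -0.72417)
c(Q) = 2*Q
D(M) = M² + 210*M
J - D(c(-4)) = -5264/7269 - 2*(-4)*(210 + 2*(-4)) = -5264/7269 - (-8)*(210 - 8) = -5264/7269 - (-8)*202 = -5264/7269 - 1*(-1616) = -5264/7269 + 1616 = 11741440/7269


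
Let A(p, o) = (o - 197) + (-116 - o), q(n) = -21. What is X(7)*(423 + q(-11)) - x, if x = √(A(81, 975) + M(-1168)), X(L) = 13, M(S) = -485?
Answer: 5226 - I*√798 ≈ 5226.0 - 28.249*I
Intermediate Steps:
A(p, o) = -313 (A(p, o) = (-197 + o) + (-116 - o) = -313)
x = I*√798 (x = √(-313 - 485) = √(-798) = I*√798 ≈ 28.249*I)
X(7)*(423 + q(-11)) - x = 13*(423 - 21) - I*√798 = 13*402 - I*√798 = 5226 - I*√798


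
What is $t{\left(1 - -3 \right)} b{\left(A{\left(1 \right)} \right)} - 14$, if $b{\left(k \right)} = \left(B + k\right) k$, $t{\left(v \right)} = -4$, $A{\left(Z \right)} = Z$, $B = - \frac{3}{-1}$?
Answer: $-30$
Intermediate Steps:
$B = 3$ ($B = \left(-3\right) \left(-1\right) = 3$)
$b{\left(k \right)} = k \left(3 + k\right)$ ($b{\left(k \right)} = \left(3 + k\right) k = k \left(3 + k\right)$)
$t{\left(1 - -3 \right)} b{\left(A{\left(1 \right)} \right)} - 14 = - 4 \cdot 1 \left(3 + 1\right) - 14 = - 4 \cdot 1 \cdot 4 - 14 = \left(-4\right) 4 - 14 = -16 - 14 = -30$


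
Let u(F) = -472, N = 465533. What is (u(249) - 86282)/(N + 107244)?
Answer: -86754/572777 ≈ -0.15146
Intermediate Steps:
(u(249) - 86282)/(N + 107244) = (-472 - 86282)/(465533 + 107244) = -86754/572777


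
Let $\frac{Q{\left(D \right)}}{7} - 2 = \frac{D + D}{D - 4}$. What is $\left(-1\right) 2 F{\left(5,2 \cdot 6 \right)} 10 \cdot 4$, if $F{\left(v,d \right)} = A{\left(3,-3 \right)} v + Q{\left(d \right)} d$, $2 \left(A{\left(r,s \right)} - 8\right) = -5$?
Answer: $-35800$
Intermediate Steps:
$Q{\left(D \right)} = 14 + \frac{14 D}{-4 + D}$ ($Q{\left(D \right)} = 14 + 7 \frac{D + D}{D - 4} = 14 + 7 \frac{2 D}{-4 + D} = 14 + \frac{14 D}{-4 + D}$)
$A{\left(r,s \right)} = \frac{11}{2}$ ($A{\left(r,s \right)} = 8 + \frac{1}{2} \left(-5\right) = 8 - \frac{5}{2} = \frac{11}{2}$)
$F{\left(v,d \right)} = \frac{11 v}{2} + \frac{28 d \left(-2 + d\right)}{-4 + d}$ ($F{\left(v,d \right)} = \frac{11 v}{2} + \frac{28 \left(-2 + d\right)}{-4 + d} d = \frac{11 v}{2} + \frac{28 d \left(-2 + d\right)}{-4 + d}$)
$\left(-1\right) 2 F{\left(5,2 \cdot 6 \right)} 10 \cdot 4 = \left(-1\right) 2 \frac{11 \cdot 5 \left(-4 + 2 \cdot 6\right) + 56 \cdot 2 \cdot 6 \left(-2 + 2 \cdot 6\right)}{2 \left(-4 + 2 \cdot 6\right)} 10 \cdot 4 = - 2 \frac{11 \cdot 5 \left(-4 + 12\right) + 56 \cdot 12 \left(-2 + 12\right)}{2 \left(-4 + 12\right)} 10 \cdot 4 = - 2 \frac{11 \cdot 5 \cdot 8 + 56 \cdot 12 \cdot 10}{2 \cdot 8} \cdot 10 \cdot 4 = - 2 \cdot \frac{1}{2} \cdot \frac{1}{8} \left(440 + 6720\right) 10 \cdot 4 = - 2 \cdot \frac{1}{2} \cdot \frac{1}{8} \cdot 7160 \cdot 10 \cdot 4 = \left(-2\right) \frac{895}{2} \cdot 10 \cdot 4 = \left(-895\right) 10 \cdot 4 = \left(-8950\right) 4 = -35800$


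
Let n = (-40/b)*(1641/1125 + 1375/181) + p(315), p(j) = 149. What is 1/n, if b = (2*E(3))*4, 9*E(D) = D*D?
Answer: 13575/1408043 ≈ 0.0096410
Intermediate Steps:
E(D) = D**2/9 (E(D) = (D*D)/9 = D**2/9)
b = 8 (b = (2*((1/9)*3**2))*4 = (2*((1/9)*9))*4 = (2*1)*4 = 2*4 = 8)
n = 1408043/13575 (n = (-40/8)*(1641/1125 + 1375/181) + 149 = (-40*1/8)*(1641*(1/1125) + 1375*(1/181)) + 149 = -5*(547/375 + 1375/181) + 149 = -5*614632/67875 + 149 = -614632/13575 + 149 = 1408043/13575 ≈ 103.72)
1/n = 1/(1408043/13575) = 13575/1408043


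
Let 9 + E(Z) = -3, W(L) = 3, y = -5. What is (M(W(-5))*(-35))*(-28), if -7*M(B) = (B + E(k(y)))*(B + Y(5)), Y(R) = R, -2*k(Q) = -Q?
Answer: 10080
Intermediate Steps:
k(Q) = Q/2 (k(Q) = -(-1)*Q/2 = Q/2)
E(Z) = -12 (E(Z) = -9 - 3 = -12)
M(B) = -(-12 + B)*(5 + B)/7 (M(B) = -(B - 12)*(B + 5)/7 = -(-12 + B)*(5 + B)/7)
(M(W(-5))*(-35))*(-28) = ((60/7 + 3 - ⅐*3²)*(-35))*(-28) = ((60/7 + 3 - ⅐*9)*(-35))*(-28) = ((60/7 + 3 - 9/7)*(-35))*(-28) = ((72/7)*(-35))*(-28) = -360*(-28) = 10080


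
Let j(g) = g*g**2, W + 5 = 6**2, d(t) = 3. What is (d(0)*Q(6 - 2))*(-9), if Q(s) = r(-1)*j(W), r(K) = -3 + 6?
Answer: -2413071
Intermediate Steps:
r(K) = 3
W = 31 (W = -5 + 6**2 = -5 + 36 = 31)
j(g) = g**3
Q(s) = 89373 (Q(s) = 3*31**3 = 3*29791 = 89373)
(d(0)*Q(6 - 2))*(-9) = (3*89373)*(-9) = 268119*(-9) = -2413071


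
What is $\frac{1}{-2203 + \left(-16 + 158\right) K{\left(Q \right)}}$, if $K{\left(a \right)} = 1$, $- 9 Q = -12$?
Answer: $- \frac{1}{2061} \approx -0.0004852$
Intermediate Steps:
$Q = \frac{4}{3}$ ($Q = \left(- \frac{1}{9}\right) \left(-12\right) = \frac{4}{3} \approx 1.3333$)
$\frac{1}{-2203 + \left(-16 + 158\right) K{\left(Q \right)}} = \frac{1}{-2203 + \left(-16 + 158\right) 1} = \frac{1}{-2203 + 142 \cdot 1} = \frac{1}{-2203 + 142} = \frac{1}{-2061} = - \frac{1}{2061}$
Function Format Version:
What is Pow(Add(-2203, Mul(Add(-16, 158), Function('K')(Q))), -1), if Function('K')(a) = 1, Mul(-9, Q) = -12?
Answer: Rational(-1, 2061) ≈ -0.00048520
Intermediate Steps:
Q = Rational(4, 3) (Q = Mul(Rational(-1, 9), -12) = Rational(4, 3) ≈ 1.3333)
Pow(Add(-2203, Mul(Add(-16, 158), Function('K')(Q))), -1) = Pow(Add(-2203, Mul(Add(-16, 158), 1)), -1) = Pow(Add(-2203, Mul(142, 1)), -1) = Pow(Add(-2203, 142), -1) = Pow(-2061, -1) = Rational(-1, 2061)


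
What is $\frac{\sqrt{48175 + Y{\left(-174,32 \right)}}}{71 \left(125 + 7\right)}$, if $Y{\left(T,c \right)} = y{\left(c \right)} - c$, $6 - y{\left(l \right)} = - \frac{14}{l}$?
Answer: $\frac{3 \sqrt{9511}}{12496} \approx 0.023413$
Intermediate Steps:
$y{\left(l \right)} = 6 + \frac{14}{l}$ ($y{\left(l \right)} = 6 - - \frac{14}{l} = 6 + \frac{14}{l}$)
$Y{\left(T,c \right)} = 6 - c + \frac{14}{c}$ ($Y{\left(T,c \right)} = \left(6 + \frac{14}{c}\right) - c = 6 - c + \frac{14}{c}$)
$\frac{\sqrt{48175 + Y{\left(-174,32 \right)}}}{71 \left(125 + 7\right)} = \frac{\sqrt{48175 + \left(6 - 32 + \frac{14}{32}\right)}}{71 \left(125 + 7\right)} = \frac{\sqrt{48175 + \left(6 - 32 + 14 \cdot \frac{1}{32}\right)}}{71 \cdot 132} = \frac{\sqrt{48175 + \left(6 - 32 + \frac{7}{16}\right)}}{9372} = \sqrt{48175 - \frac{409}{16}} \cdot \frac{1}{9372} = \sqrt{\frac{770391}{16}} \cdot \frac{1}{9372} = \frac{9 \sqrt{9511}}{4} \cdot \frac{1}{9372} = \frac{3 \sqrt{9511}}{12496}$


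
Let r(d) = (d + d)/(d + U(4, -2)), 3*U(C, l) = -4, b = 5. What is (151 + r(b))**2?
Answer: 2859481/121 ≈ 23632.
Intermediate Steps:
U(C, l) = -4/3 (U(C, l) = (1/3)*(-4) = -4/3)
r(d) = 2*d/(-4/3 + d) (r(d) = (d + d)/(d - 4/3) = (2*d)/(-4/3 + d) = 2*d/(-4/3 + d))
(151 + r(b))**2 = (151 + 6*5/(-4 + 3*5))**2 = (151 + 6*5/(-4 + 15))**2 = (151 + 6*5/11)**2 = (151 + 6*5*(1/11))**2 = (151 + 30/11)**2 = (1691/11)**2 = 2859481/121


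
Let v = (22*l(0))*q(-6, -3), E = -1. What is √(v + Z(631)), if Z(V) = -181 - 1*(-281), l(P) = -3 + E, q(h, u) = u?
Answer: 2*√91 ≈ 19.079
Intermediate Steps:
l(P) = -4 (l(P) = -3 - 1 = -4)
Z(V) = 100 (Z(V) = -181 + 281 = 100)
v = 264 (v = (22*(-4))*(-3) = -88*(-3) = 264)
√(v + Z(631)) = √(264 + 100) = √364 = 2*√91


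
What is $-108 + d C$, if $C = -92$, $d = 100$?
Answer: $-9308$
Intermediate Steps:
$-108 + d C = -108 + 100 \left(-92\right) = -108 - 9200 = -9308$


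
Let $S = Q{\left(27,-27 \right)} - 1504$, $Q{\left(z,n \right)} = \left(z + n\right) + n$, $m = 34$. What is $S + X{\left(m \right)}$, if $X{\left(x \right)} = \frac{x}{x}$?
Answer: $-1530$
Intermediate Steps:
$X{\left(x \right)} = 1$
$Q{\left(z,n \right)} = z + 2 n$ ($Q{\left(z,n \right)} = \left(n + z\right) + n = z + 2 n$)
$S = -1531$ ($S = \left(27 + 2 \left(-27\right)\right) - 1504 = \left(27 - 54\right) - 1504 = -27 - 1504 = -1531$)
$S + X{\left(m \right)} = -1531 + 1 = -1530$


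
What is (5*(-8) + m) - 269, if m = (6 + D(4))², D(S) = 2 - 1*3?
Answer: -284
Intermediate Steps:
D(S) = -1 (D(S) = 2 - 3 = -1)
m = 25 (m = (6 - 1)² = 5² = 25)
(5*(-8) + m) - 269 = (5*(-8) + 25) - 269 = (-40 + 25) - 269 = -15 - 269 = -284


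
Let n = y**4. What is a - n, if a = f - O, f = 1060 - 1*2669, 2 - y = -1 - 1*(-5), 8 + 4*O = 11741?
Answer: -18233/4 ≈ -4558.3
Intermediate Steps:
O = 11733/4 (O = -2 + (1/4)*11741 = -2 + 11741/4 = 11733/4 ≈ 2933.3)
y = -2 (y = 2 - (-1 - 1*(-5)) = 2 - (-1 + 5) = 2 - 1*4 = 2 - 4 = -2)
f = -1609 (f = 1060 - 2669 = -1609)
a = -18169/4 (a = -1609 - 1*11733/4 = -1609 - 11733/4 = -18169/4 ≈ -4542.3)
n = 16 (n = (-2)**4 = 16)
a - n = -18169/4 - 1*16 = -18169/4 - 16 = -18233/4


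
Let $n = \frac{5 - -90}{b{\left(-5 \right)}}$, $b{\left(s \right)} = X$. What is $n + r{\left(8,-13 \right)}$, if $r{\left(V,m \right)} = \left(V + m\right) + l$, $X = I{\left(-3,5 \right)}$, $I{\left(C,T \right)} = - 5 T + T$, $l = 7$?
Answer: $- \frac{11}{4} \approx -2.75$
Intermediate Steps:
$I{\left(C,T \right)} = - 4 T$
$X = -20$ ($X = \left(-4\right) 5 = -20$)
$b{\left(s \right)} = -20$
$r{\left(V,m \right)} = 7 + V + m$ ($r{\left(V,m \right)} = \left(V + m\right) + 7 = 7 + V + m$)
$n = - \frac{19}{4}$ ($n = \frac{5 - -90}{-20} = \left(5 + 90\right) \left(- \frac{1}{20}\right) = 95 \left(- \frac{1}{20}\right) = - \frac{19}{4} \approx -4.75$)
$n + r{\left(8,-13 \right)} = - \frac{19}{4} + \left(7 + 8 - 13\right) = - \frac{19}{4} + 2 = - \frac{11}{4}$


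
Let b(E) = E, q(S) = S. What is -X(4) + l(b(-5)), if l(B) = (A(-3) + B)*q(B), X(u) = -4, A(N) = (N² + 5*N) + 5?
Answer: 34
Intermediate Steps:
A(N) = 5 + N² + 5*N
l(B) = B*(-1 + B) (l(B) = ((5 + (-3)² + 5*(-3)) + B)*B = ((5 + 9 - 15) + B)*B = (-1 + B)*B = B*(-1 + B))
-X(4) + l(b(-5)) = -1*(-4) - 5*(-1 - 5) = 4 - 5*(-6) = 4 + 30 = 34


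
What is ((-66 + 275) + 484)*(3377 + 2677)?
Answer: 4195422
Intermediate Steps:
((-66 + 275) + 484)*(3377 + 2677) = (209 + 484)*6054 = 693*6054 = 4195422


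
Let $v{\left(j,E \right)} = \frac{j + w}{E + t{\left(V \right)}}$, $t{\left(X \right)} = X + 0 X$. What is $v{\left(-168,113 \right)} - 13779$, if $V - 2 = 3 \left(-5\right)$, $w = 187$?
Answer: $- \frac{1377881}{100} \approx -13779.0$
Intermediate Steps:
$V = -13$ ($V = 2 + 3 \left(-5\right) = 2 - 15 = -13$)
$t{\left(X \right)} = X$ ($t{\left(X \right)} = X + 0 = X$)
$v{\left(j,E \right)} = \frac{187 + j}{-13 + E}$ ($v{\left(j,E \right)} = \frac{j + 187}{E - 13} = \frac{187 + j}{-13 + E}$)
$v{\left(-168,113 \right)} - 13779 = \frac{187 - 168}{-13 + 113} - 13779 = \frac{1}{100} \cdot 19 - 13779 = \frac{19}{100} - 13779 = - \frac{1377881}{100}$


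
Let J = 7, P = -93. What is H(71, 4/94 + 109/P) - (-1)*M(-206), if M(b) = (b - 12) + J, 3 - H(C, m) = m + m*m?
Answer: -3976767670/19105641 ≈ -208.15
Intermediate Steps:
H(C, m) = 3 - m - m**2 (H(C, m) = 3 - (m + m*m) = 3 - (m + m**2) = 3 + (-m - m**2) = 3 - m - m**2)
M(b) = -5 + b (M(b) = (b - 12) + 7 = (-12 + b) + 7 = -5 + b)
H(71, 4/94 + 109/P) - (-1)*M(-206) = (3 - (4/94 + 109/(-93)) - (4/94 + 109/(-93))**2) - (-1)*(-5 - 206) = (3 - (4*(1/94) + 109*(-1/93)) - (4*(1/94) + 109*(-1/93))**2) - (-1)*(-211) = (3 - (2/47 - 109/93) - (2/47 - 109/93)**2) - 1*211 = (3 - 1*(-4937/4371) - (-4937/4371)**2) - 211 = (3 + 4937/4371 - 1*24373969/19105641) - 211 = (3 + 4937/4371 - 24373969/19105641) - 211 = 54522581/19105641 - 211 = -3976767670/19105641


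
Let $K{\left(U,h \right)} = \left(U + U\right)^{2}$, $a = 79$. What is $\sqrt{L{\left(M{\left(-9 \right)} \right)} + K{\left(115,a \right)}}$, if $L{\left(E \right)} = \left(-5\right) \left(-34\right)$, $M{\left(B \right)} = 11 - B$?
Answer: $\sqrt{53070} \approx 230.37$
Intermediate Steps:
$K{\left(U,h \right)} = 4 U^{2}$ ($K{\left(U,h \right)} = \left(2 U\right)^{2} = 4 U^{2}$)
$L{\left(E \right)} = 170$
$\sqrt{L{\left(M{\left(-9 \right)} \right)} + K{\left(115,a \right)}} = \sqrt{170 + 4 \cdot 115^{2}} = \sqrt{170 + 4 \cdot 13225} = \sqrt{170 + 52900} = \sqrt{53070}$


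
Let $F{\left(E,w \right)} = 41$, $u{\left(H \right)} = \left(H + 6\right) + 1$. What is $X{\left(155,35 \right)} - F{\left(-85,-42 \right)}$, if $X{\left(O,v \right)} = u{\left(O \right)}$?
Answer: $121$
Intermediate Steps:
$u{\left(H \right)} = 7 + H$ ($u{\left(H \right)} = \left(6 + H\right) + 1 = 7 + H$)
$X{\left(O,v \right)} = 7 + O$
$X{\left(155,35 \right)} - F{\left(-85,-42 \right)} = \left(7 + 155\right) - 41 = 162 - 41 = 121$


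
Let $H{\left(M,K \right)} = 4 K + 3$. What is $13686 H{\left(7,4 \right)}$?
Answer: $260034$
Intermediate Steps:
$H{\left(M,K \right)} = 3 + 4 K$
$13686 H{\left(7,4 \right)} = 13686 \left(3 + 4 \cdot 4\right) = 13686 \left(3 + 16\right) = 13686 \cdot 19 = 260034$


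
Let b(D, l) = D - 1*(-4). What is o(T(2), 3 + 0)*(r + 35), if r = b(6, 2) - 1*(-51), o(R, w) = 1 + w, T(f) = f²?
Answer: 384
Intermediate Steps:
b(D, l) = 4 + D (b(D, l) = D + 4 = 4 + D)
r = 61 (r = (4 + 6) - 1*(-51) = 10 + 51 = 61)
o(T(2), 3 + 0)*(r + 35) = (1 + (3 + 0))*(61 + 35) = (1 + 3)*96 = 4*96 = 384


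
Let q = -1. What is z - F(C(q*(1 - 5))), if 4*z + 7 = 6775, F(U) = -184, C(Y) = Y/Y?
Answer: 1876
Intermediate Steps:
C(Y) = 1
z = 1692 (z = -7/4 + (1/4)*6775 = -7/4 + 6775/4 = 1692)
z - F(C(q*(1 - 5))) = 1692 - 1*(-184) = 1692 + 184 = 1876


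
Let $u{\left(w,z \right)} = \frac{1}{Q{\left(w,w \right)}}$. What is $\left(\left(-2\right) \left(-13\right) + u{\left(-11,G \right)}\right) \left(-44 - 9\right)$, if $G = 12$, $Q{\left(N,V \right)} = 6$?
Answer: $- \frac{8321}{6} \approx -1386.8$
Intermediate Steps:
$u{\left(w,z \right)} = \frac{1}{6}$
$\left(\left(-2\right) \left(-13\right) + u{\left(-11,G \right)}\right) \left(-44 - 9\right) = \left(\left(-2\right) \left(-13\right) + \frac{1}{6}\right) \left(-44 - 9\right) = \left(26 + \frac{1}{6}\right) \left(-44 - 9\right) = \frac{157}{6} \left(-53\right) = - \frac{8321}{6}$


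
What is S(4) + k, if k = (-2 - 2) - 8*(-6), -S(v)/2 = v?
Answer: 36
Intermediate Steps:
S(v) = -2*v
k = 44 (k = -4 + 48 = 44)
S(4) + k = -2*4 + 44 = -8 + 44 = 36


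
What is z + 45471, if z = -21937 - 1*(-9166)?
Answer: 32700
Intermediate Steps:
z = -12771 (z = -21937 + 9166 = -12771)
z + 45471 = -12771 + 45471 = 32700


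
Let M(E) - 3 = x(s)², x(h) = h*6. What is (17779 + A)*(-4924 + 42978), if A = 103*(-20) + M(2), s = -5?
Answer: 632533588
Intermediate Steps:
x(h) = 6*h
M(E) = 903 (M(E) = 3 + (6*(-5))² = 3 + (-30)² = 3 + 900 = 903)
A = -1157 (A = 103*(-20) + 903 = -2060 + 903 = -1157)
(17779 + A)*(-4924 + 42978) = (17779 - 1157)*(-4924 + 42978) = 16622*38054 = 632533588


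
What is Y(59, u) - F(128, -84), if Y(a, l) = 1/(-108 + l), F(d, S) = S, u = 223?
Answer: 9661/115 ≈ 84.009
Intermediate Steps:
Y(59, u) - F(128, -84) = 1/(-108 + 223) - 1*(-84) = 1/115 + 84 = 9661/115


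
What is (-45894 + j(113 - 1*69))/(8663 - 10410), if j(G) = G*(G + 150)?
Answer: 37358/1747 ≈ 21.384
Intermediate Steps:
j(G) = G*(150 + G)
(-45894 + j(113 - 1*69))/(8663 - 10410) = (-45894 + (113 - 1*69)*(150 + (113 - 1*69)))/(8663 - 10410) = (-45894 + (113 - 69)*(150 + (113 - 69)))/(-1747) = (-45894 + 44*(150 + 44))*(-1/1747) = (-45894 + 44*194)*(-1/1747) = (-45894 + 8536)*(-1/1747) = -37358*(-1/1747) = 37358/1747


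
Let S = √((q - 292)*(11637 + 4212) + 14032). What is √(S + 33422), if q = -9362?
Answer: √(33422 + I*√152992214) ≈ 185.82 + 33.282*I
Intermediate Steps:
S = I*√152992214 (S = √((-9362 - 292)*(11637 + 4212) + 14032) = √(-9654*15849 + 14032) = √(-153006246 + 14032) = √(-152992214) = I*√152992214 ≈ 12369.0*I)
√(S + 33422) = √(I*√152992214 + 33422) = √(33422 + I*√152992214)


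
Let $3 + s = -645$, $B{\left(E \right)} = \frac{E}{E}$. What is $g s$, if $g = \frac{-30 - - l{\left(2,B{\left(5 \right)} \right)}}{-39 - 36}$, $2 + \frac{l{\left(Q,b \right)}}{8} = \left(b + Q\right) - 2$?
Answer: $- \frac{8208}{25} \approx -328.32$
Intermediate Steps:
$B{\left(E \right)} = 1$
$l{\left(Q,b \right)} = -32 + 8 Q + 8 b$ ($l{\left(Q,b \right)} = -16 + 8 \left(\left(b + Q\right) - 2\right) = -16 + 8 \left(\left(Q + b\right) - 2\right) = -16 + 8 \left(-2 + Q + b\right) = -16 + \left(-16 + 8 Q + 8 b\right) = -32 + 8 Q + 8 b$)
$s = -648$ ($s = -3 - 645 = -648$)
$g = \frac{38}{75}$ ($g = \frac{-30 + \left(\left(-32 + 8 \cdot 2 + 8 \cdot 1\right) - 0\right)}{-39 - 36} = \frac{-30 + \left(\left(-32 + 16 + 8\right) + 0\right)}{-75} = \left(-30 + \left(-8 + 0\right)\right) \left(- \frac{1}{75}\right) = \left(-30 - 8\right) \left(- \frac{1}{75}\right) = \left(-38\right) \left(- \frac{1}{75}\right) = \frac{38}{75} \approx 0.50667$)
$g s = \frac{38}{75} \left(-648\right) = - \frac{8208}{25}$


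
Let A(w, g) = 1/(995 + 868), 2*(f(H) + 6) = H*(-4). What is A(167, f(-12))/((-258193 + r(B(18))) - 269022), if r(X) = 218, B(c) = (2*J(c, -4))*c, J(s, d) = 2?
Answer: -1/981795411 ≈ -1.0185e-9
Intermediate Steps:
f(H) = -6 - 2*H (f(H) = -6 + (H*(-4))/2 = -6 + (-4*H)/2 = -6 - 2*H)
A(w, g) = 1/1863
B(c) = 4*c (B(c) = (2*2)*c = 4*c)
A(167, f(-12))/((-258193 + r(B(18))) - 269022) = 1/(1863*((-258193 + 218) - 269022)) = 1/(1863*(-257975 - 269022)) = (1/1863)/(-526997) = (1/1863)*(-1/526997) = -1/981795411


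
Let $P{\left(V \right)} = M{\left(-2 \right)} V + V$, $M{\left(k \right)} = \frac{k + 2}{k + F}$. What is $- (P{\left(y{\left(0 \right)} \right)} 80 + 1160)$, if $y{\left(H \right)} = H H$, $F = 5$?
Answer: $-1160$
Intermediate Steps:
$M{\left(k \right)} = \frac{2 + k}{5 + k}$ ($M{\left(k \right)} = \frac{k + 2}{k + 5} = \frac{2 + k}{5 + k}$)
$y{\left(H \right)} = H^{2}$
$P{\left(V \right)} = V$ ($P{\left(V \right)} = \frac{2 - 2}{5 - 2} V + V = \frac{1}{3} \cdot 0 V + V = 0 V + V = 0 + V = V$)
$- (P{\left(y{\left(0 \right)} \right)} 80 + 1160) = - (0^{2} \cdot 80 + 1160) = - (0 \cdot 80 + 1160) = - (0 + 1160) = \left(-1\right) 1160 = -1160$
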